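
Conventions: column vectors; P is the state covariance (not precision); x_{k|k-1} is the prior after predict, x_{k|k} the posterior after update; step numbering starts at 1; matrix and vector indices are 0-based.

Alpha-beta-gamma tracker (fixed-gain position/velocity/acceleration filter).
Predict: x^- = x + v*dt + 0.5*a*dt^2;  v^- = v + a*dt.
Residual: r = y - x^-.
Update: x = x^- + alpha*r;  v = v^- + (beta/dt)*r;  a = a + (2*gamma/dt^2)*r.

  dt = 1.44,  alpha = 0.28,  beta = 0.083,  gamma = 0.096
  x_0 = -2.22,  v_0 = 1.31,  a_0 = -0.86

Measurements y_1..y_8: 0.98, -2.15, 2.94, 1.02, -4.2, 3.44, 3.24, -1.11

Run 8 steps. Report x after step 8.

step 1: x_pred=-1.2252  r=2.2052  x^+=-0.6078  v^+=0.1987  a^+=-0.6558
step 2: x_pred=-1.0016  r=-1.1484  x^+=-1.3231  v^+=-0.8119  a^+=-0.7621
step 3: x_pred=-3.2824  r=6.2224  x^+=-1.5401  v^+=-1.5507  a^+=-0.1860
step 4: x_pred=-3.9660  r=4.9860  x^+=-2.5699  v^+=-1.5311  a^+=0.2757
step 5: x_pred=-4.4889  r=0.2889  x^+=-4.4080  v^+=-1.1175  a^+=0.3024
step 6: x_pred=-5.7037  r=9.1437  x^+=-3.1435  v^+=-0.1550  a^+=1.1491
step 7: x_pred=-2.1753  r=5.4153  x^+=-0.6591  v^+=1.8118  a^+=1.6505
step 8: x_pred=3.6611  r=-4.7711  x^+=2.3252  v^+=3.9135  a^+=1.2087

x_post = 2.3252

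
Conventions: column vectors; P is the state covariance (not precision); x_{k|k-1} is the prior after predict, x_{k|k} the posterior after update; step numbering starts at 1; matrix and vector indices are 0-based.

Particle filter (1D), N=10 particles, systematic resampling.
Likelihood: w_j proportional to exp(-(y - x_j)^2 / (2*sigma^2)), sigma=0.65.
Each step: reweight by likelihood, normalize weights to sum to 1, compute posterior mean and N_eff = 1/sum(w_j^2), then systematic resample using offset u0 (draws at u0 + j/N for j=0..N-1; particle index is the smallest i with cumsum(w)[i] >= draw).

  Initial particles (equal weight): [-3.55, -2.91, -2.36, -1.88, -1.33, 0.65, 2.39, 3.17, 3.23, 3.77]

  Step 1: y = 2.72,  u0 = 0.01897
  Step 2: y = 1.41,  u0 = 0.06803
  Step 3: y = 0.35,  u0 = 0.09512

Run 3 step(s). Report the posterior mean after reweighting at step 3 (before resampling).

step 1: w=[0.0000, 0.0000, 0.0000, 0.0000, 0.0000, 0.0023, 0.3282, 0.2938, 0.2744, 0.1013]  mean=2.9853  Neff=3.5768  idx=[6, 6, 6, 6, 7, 7, 7, 8, 8, 9]
step 2: w=[0.2290, 0.2290, 0.2290, 0.2290, 0.0183, 0.0183, 0.0183, 0.0142, 0.0142, 0.0010]  mean=2.4579  Neff=4.7362  idx=[0, 0, 1, 1, 2, 2, 2, 3, 3, 6]
step 3: w=[0.1110, 0.1110, 0.1110, 0.1110, 0.1110, 0.1110, 0.1110, 0.1110, 0.1110, 0.0012]  mean=2.3910  Neff=9.0224  idx=[0, 1, 2, 3, 4, 5, 6, 7, 8, 8]

post_mean = 2.3910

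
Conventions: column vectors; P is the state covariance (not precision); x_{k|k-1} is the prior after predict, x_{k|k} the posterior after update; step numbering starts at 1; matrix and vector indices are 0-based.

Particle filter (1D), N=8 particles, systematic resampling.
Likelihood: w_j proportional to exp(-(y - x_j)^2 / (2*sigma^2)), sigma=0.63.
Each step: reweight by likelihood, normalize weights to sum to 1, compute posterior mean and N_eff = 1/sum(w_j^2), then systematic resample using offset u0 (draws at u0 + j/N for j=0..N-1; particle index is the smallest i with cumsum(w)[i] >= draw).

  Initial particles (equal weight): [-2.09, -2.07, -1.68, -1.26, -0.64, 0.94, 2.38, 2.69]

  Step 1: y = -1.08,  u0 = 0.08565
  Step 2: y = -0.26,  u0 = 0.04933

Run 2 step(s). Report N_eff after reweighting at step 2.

step 1: w=[0.0937, 0.0985, 0.2152, 0.3252, 0.2654, 0.0020, 0.0000, 0.0000]  mean=-1.3391  Neff=4.1497  idx=[0, 2, 2, 3, 3, 3, 4, 4]
step 2: w=[0.0055, 0.0293, 0.0293, 0.1054, 0.1054, 0.1054, 0.3098, 0.3098]  mean=-0.9050  Neff=4.4041  idx=[2, 4, 5, 6, 6, 6, 7, 7]

N_eff = 4.4041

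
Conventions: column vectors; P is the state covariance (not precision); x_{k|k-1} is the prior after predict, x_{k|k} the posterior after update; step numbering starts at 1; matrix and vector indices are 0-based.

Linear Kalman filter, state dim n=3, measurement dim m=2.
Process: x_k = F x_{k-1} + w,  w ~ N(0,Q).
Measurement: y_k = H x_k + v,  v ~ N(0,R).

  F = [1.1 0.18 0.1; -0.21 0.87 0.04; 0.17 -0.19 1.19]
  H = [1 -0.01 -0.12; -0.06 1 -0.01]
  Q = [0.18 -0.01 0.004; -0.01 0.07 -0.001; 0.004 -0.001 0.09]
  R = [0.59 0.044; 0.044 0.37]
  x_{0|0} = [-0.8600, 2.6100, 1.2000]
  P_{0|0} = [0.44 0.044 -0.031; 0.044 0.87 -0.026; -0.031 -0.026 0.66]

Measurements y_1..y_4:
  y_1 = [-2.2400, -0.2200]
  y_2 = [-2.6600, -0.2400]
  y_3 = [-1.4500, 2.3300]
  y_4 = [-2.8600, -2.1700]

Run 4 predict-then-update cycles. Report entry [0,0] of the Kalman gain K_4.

K[0,0] = 0.5280

step 1: x^-=[-0.3562, 2.4993, 0.7859]  P^-=[0.7569 0.0645 0.0810; 0.0645 0.7316 -0.1400; 0.0810 -0.1400 1.0651]  S=[1.3412 0.0737; 0.0737 1.0996]  K=[0.5577 -0.0207; 0.0188 0.6618; -0.0262 -0.1397]  nu=[-1.7645, -2.7328]  x^+=[-1.2837, 0.6574, 1.2138]  P^+=[0.3409 0.0384 0.1031; 0.0384 0.2476 -0.0362; 0.1031 -0.0362 1.0422]
step 2: x^-=[-1.1723, 0.8901, 1.1013]  P^-=[0.6475 -0.0116 0.3061; -0.0116 0.2559 -0.0596; 0.3061 -0.0596 1.6403]  S=[1.1878 -0.0007; -0.0007 0.6313]  K=[0.5143 -0.0841; -0.0056 0.4073; 0.0924 -0.1494]  nu=[-1.3466, -1.1894]  x^+=[-1.7648, 0.4132, 1.1545]  P^+=[0.3289 0.0136 0.2417; 0.0136 0.1511 -0.0205; 0.2417 -0.0205 1.6160]
step 3: x^-=[-1.7514, 0.7762, 0.9954]  P^-=[0.6568 -0.0397 0.5667; -0.0397 0.1910 -0.0381; 0.5667 -0.0381 2.4996]  S=[1.1475 -0.0310; -0.0310 0.5698]  K=[0.5102 -0.1209; -0.0231 0.3387; 0.2285 -0.1579]  nu=[0.4286, 1.4586]  x^+=[-1.7092, 1.2604, 0.8629]  P^+=[0.3460 0.0026 0.4187; 0.0026 0.1245 0.0010; 0.4187 0.0010 2.4233]
step 4: x^-=[-1.5669, 1.4900, 0.4968]  P^-=[0.7201 -0.0486 0.9077; -0.0486 0.1754 -0.0189; 0.9077 -0.0189 3.7048]  S=[1.1465 -0.0454; -0.0454 0.5557]  K=[0.5280 -0.1384; -0.0293 0.3189; 0.3975 -0.1662]  nu=[-1.2186, -3.7491]  x^+=[-1.6915, 0.3302, 0.6354]  P^+=[0.3832 0.0015 0.6478; 0.0015 0.1171 0.0299; 0.6478 0.0299 3.5024]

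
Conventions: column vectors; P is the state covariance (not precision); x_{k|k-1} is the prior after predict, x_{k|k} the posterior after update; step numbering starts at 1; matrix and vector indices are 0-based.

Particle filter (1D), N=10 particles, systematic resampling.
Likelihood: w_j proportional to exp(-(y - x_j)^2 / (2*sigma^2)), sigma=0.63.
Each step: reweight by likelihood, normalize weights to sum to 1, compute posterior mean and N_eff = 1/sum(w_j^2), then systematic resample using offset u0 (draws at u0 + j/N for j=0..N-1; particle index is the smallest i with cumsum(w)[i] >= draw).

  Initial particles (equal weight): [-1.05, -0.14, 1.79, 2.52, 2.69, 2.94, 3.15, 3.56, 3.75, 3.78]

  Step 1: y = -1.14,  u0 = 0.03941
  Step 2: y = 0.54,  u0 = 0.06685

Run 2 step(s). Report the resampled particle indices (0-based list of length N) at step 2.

step 1: w=[0.7772, 0.2228, 0.0000, 0.0000, 0.0000, 0.0000, 0.0000, 0.0000, 0.0000, 0.0000]  mean=-0.8472  Neff=1.5298  idx=[0, 0, 0, 0, 0, 0, 0, 0, 1, 1]
step 2: w=[0.0286, 0.0286, 0.0286, 0.0286, 0.0286, 0.0286, 0.0286, 0.0286, 0.3857, 0.3857]  mean=-0.3481  Neff=3.2891  idx=[2, 5, 8, 8, 8, 8, 9, 9, 9, 9]

resampled_idx = [2, 5, 8, 8, 8, 8, 9, 9, 9, 9]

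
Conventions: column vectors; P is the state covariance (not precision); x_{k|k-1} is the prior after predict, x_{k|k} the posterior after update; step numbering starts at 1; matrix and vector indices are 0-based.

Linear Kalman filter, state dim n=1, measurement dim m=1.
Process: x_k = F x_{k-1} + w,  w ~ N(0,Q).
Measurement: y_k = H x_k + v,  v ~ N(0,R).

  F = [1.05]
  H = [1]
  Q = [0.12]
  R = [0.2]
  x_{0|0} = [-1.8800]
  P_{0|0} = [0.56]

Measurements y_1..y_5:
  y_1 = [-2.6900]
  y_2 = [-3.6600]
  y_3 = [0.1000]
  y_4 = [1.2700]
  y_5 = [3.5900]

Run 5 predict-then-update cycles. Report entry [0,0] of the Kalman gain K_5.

step 1: x^-=[-1.9740]  P^-=[0.7374]  S=[0.9374]  K=[0.7866]  nu=[-0.7160]  x^+=[-2.5372]  P^+=[0.1573]
step 2: x^-=[-2.6641]  P^-=[0.2935]  S=[0.4935]  K=[0.5947]  nu=[-0.9959]  x^+=[-3.2564]  P^+=[0.1189]
step 3: x^-=[-3.4192]  P^-=[0.2511]  S=[0.4511]  K=[0.5567]  nu=[3.5192]  x^+=[-1.4602]  P^+=[0.1113]
step 4: x^-=[-1.5332]  P^-=[0.2427]  S=[0.4427]  K=[0.5483]  nu=[2.8032]  x^+=[0.0037]  P^+=[0.1097]
step 5: x^-=[0.0039]  P^-=[0.2409]  S=[0.4409]  K=[0.5464]  nu=[3.5861]  x^+=[1.9633]  P^+=[0.1093]

K[0,0] = 0.5464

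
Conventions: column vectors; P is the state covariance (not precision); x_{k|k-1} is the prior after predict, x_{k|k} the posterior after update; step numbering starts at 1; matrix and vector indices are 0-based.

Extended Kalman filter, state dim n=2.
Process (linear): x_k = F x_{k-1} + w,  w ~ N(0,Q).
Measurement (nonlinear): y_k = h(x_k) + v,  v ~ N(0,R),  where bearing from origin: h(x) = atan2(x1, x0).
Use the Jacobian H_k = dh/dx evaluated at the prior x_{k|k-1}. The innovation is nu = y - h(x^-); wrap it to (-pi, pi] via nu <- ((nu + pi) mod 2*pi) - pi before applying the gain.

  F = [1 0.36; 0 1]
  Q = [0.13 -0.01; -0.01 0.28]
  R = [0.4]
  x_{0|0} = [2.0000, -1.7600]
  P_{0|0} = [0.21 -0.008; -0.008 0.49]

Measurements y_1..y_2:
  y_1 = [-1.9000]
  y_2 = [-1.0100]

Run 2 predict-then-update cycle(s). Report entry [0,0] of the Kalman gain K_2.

step 1: x^-=[1.3664, -1.7600]  P^-=[0.3977 0.1584; 0.1584 0.7700]  H_jac=[0.3545 0.2752]  S=[0.5392]  K=[0.3423; 0.4972]  nu=[-0.9894]  x^+=[1.0277, -2.2519]  P^+=[0.3345 0.0666; 0.0666 0.6367]
step 2: x^-=[0.2170, -2.2519]  P^-=[0.5950 0.2858; 0.2858 0.9167]  H_jac=[0.4400 0.0424]  S=[0.5275]  K=[0.5193; 0.3121]  nu=[0.4647]  x^+=[0.4584, -2.1068]  P^+=[0.4528 0.2003; 0.2003 0.8653]

K[0,0] = 0.5193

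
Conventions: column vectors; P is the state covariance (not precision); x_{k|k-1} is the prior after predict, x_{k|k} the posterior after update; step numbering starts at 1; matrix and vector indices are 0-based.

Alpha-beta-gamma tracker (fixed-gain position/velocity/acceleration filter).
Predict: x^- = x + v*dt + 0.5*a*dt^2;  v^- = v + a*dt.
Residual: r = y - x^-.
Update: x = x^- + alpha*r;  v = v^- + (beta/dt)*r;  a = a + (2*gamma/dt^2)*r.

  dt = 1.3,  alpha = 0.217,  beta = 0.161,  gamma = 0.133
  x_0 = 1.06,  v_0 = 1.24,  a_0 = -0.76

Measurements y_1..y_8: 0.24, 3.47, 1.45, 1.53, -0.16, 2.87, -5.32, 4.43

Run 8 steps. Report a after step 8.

a_post = 0.8652

step 1: x_pred=2.0298  r=-1.7898  x^+=1.6414  v^+=0.0303  a^+=-1.0417
step 2: x_pred=0.8006  r=2.6694  x^+=1.3799  v^+=-0.9933  a^+=-0.6216
step 3: x_pred=-0.4366  r=1.8866  x^+=-0.0272  v^+=-1.5677  a^+=-0.3246
step 4: x_pred=-2.3395  r=3.8695  x^+=-1.4998  v^+=-1.5104  a^+=0.2844
step 5: x_pred=-3.2230  r=3.0630  x^+=-2.5583  v^+=-0.7613  a^+=0.7665
step 6: x_pred=-2.9003  r=5.7703  x^+=-1.6482  v^+=0.9498  a^+=1.6748
step 7: x_pred=1.0018  r=-6.3218  x^+=-0.3701  v^+=2.3441  a^+=0.6797
step 8: x_pred=3.2516  r=1.1784  x^+=3.5073  v^+=3.3737  a^+=0.8652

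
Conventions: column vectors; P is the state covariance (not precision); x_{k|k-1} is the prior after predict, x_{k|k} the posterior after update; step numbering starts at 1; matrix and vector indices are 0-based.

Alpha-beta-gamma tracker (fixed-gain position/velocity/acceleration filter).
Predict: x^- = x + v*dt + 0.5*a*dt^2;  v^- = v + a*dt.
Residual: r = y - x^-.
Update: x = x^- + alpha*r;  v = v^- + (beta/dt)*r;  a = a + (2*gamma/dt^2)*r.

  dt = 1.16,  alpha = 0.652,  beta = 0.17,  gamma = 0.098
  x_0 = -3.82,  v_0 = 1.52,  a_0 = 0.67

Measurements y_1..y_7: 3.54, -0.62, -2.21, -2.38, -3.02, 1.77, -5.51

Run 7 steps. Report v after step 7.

v_post = -4.2147

step 1: x_pred=-1.6060  r=5.1460  x^+=1.7492  v^+=3.0514  a^+=1.4196
step 2: x_pred=6.2438  r=-6.8638  x^+=1.7686  v^+=3.6922  a^+=0.4198
step 3: x_pred=6.3339  r=-8.5439  x^+=0.7633  v^+=2.9270  a^+=-0.8247
step 4: x_pred=3.6037  r=-5.9837  x^+=-0.2977  v^+=1.0934  a^+=-1.6963
step 5: x_pred=-0.1707  r=-2.8493  x^+=-2.0284  v^+=-1.2919  a^+=-2.1113
step 6: x_pred=-4.9476  r=6.7176  x^+=-0.5677  v^+=-2.7566  a^+=-1.1329
step 7: x_pred=-4.5276  r=-0.9824  x^+=-5.1681  v^+=-4.2147  a^+=-1.2760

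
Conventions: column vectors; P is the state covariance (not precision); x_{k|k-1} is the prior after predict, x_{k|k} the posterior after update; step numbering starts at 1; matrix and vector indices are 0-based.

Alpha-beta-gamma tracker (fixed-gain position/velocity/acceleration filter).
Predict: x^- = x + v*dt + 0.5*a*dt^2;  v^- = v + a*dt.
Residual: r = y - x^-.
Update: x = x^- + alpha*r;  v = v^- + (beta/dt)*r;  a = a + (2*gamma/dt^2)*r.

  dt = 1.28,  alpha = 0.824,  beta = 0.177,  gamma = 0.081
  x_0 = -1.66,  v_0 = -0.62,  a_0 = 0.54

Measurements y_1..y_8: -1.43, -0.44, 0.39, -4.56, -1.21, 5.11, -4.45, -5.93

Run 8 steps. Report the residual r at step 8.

step 1: x_pred=-2.0112  r=0.5812  x^+=-1.5323  v^+=0.1516  a^+=0.5975
step 2: x_pred=-0.8488  r=0.4088  x^+=-0.5120  v^+=0.9729  a^+=0.6379
step 3: x_pred=1.2559  r=-0.8659  x^+=0.5424  v^+=1.6696  a^+=0.5523
step 4: x_pred=3.1320  r=-7.6920  x^+=-3.2062  v^+=1.3129  a^+=-0.2083
step 5: x_pred=-1.6963  r=0.4863  x^+=-1.2956  v^+=1.1136  a^+=-0.1602
step 6: x_pred=-0.0015  r=5.1115  x^+=4.2104  v^+=1.6153  a^+=0.3452
step 7: x_pred=6.5608  r=-11.0108  x^+=-2.5121  v^+=0.5346  a^+=-0.7435
step 8: x_pred=-2.4369  r=-3.4931  x^+=-5.3152  v^+=-0.9001  a^+=-1.0889

resid = -3.4931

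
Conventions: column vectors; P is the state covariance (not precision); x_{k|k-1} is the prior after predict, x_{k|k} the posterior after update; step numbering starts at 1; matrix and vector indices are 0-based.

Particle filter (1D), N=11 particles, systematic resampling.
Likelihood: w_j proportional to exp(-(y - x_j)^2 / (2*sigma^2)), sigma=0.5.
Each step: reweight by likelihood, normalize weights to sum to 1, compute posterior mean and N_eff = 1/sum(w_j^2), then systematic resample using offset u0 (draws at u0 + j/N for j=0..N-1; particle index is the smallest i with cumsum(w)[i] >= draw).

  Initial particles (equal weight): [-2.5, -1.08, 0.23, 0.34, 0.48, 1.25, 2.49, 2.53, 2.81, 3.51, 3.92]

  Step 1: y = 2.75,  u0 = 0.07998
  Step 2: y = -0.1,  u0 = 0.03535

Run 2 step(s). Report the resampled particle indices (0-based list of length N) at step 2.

resampled_idx = [0, 0, 1, 1, 2, 2, 2, 3, 4, 5, 5]

step 1: w=[0.0000, 0.0000, 0.0000, 0.0000, 0.0000, 0.0035, 0.2760, 0.2868, 0.3137, 0.0995, 0.0204]  mean=2.7282  Neff=3.7429  idx=[6, 6, 6, 7, 7, 7, 8, 8, 8, 9, 10]
step 2: w=[0.1974, 0.1974, 0.1974, 0.1300, 0.1300, 0.1300, 0.0058, 0.0058, 0.0058, 0.0000, 0.0000]  mean=2.5112  Neff=5.9598  idx=[0, 0, 1, 1, 2, 2, 2, 3, 4, 5, 5]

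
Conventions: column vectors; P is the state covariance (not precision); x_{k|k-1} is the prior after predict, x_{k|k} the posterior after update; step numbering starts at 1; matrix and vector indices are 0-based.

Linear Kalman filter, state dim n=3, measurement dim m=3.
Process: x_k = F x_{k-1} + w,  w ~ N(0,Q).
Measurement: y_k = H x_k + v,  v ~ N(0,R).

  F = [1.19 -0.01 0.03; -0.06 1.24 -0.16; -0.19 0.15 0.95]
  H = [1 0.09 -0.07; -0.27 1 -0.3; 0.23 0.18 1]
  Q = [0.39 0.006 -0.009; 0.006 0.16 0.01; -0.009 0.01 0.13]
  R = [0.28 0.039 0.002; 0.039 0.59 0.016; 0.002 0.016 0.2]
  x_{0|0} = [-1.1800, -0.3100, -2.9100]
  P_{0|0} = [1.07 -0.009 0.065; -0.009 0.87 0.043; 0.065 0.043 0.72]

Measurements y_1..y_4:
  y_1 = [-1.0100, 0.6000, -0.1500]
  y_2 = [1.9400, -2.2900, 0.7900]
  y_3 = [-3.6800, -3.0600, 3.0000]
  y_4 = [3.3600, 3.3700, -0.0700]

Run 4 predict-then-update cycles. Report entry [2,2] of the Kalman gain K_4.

step 1: x^-=[-1.4884, 0.1520, -2.5868]  P^-=[1.9108 -0.1088 -0.1604; -0.1088 1.5055 0.1247; -0.1604 0.1247 0.8273]  S=[2.2084 -0.3971 0.2379; -0.3971 2.2672 0.0727; 0.2379 0.0727 1.1392]  K=[0.8399 -0.1091 0.0593; 0.1004 0.6697 0.2616; -0.1924 -0.0935 0.7597]  nu=[0.2836, -0.7299, 2.7518]  x^+=[-1.0074, 0.4116, -0.4828]  P^+=[0.2264 0.0175 -0.0434; 0.0175 0.4039 -0.0135; -0.0434 -0.0135 0.1625]
step 2: x^-=[-1.2174, 0.6480, -0.2055]  P^-=[0.7073 0.0176 -0.1018; 0.0176 0.7879 0.0443; -0.1018 0.0443 0.3047]  S=[1.0121 -0.0331 0.0629; -0.0331 1.4043 0.1021; 0.0629 0.1021 0.5383]  K=[0.7012 -0.0891 0.0539; 0.0868 0.5326 0.2422; -0.1549 -0.0588 0.5667]  nu=[3.0846, -3.3284, 1.1588]  x^+=[1.3046, -0.5764, 0.1693]  P^+=[0.1890 0.0160 -0.0356; 0.0160 0.3244 -0.0049; -0.0356 -0.0049 0.1212]
step 3: x^-=[1.5633, -0.8201, -0.1735]  P^-=[0.6549 0.0182 -0.0859; 0.0182 0.6614 0.0454; -0.0859 0.0454 0.2640]  S=[0.9563 -0.0352 0.0675; -0.0352 1.2719 0.0906; 0.0675 0.0906 0.4984]  K=[0.6853 -0.0897 0.0599; 0.0792 0.4907 0.2385; -0.1445 -0.0505 0.5352]  nu=[-5.1817, -1.8699, 2.9616]  x^+=[-1.6425, -1.4417, 2.2547]  P^+=[0.1849 0.0147 -0.0332; 0.0147 0.2999 -0.0016; -0.0332 -0.0016 0.1139]
step 4: x^-=[-1.8725, -2.0499, 2.2378]  P^-=[0.6492 0.0165 -0.0827; 0.0165 0.6225 0.0460; -0.0827 0.0460 0.2569]  S=[0.9495 -0.0399 0.0689; -0.0399 1.2330 0.0852; 0.0689 0.0852 0.4913]  K=[0.6831 -0.0907 0.0615; 0.0759 0.4762 0.2362; -0.1422 -0.0483 0.5293]  nu=[5.5737, 5.5857, -1.5081]  x^+=[1.3353, 0.6769, 0.3774]  P^+=[0.1843 0.0140 -0.0327; 0.0140 0.2913 -0.0007; -0.0327 -0.0007 0.1125]

K[2,2] = 0.5293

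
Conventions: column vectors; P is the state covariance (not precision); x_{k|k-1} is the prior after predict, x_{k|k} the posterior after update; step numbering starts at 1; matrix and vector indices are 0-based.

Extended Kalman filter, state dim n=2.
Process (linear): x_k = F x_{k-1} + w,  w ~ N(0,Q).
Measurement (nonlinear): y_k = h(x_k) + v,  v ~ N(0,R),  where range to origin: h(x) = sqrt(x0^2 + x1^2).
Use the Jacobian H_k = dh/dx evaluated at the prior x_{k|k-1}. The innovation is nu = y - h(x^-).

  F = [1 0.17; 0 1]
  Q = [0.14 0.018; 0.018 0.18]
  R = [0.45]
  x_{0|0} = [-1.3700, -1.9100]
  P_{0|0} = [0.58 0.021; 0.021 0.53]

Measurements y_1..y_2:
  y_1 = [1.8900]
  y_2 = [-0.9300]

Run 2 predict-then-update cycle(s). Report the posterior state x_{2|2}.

step 1: x^-=[-1.6947, -1.9100]  P^-=[0.7425 0.1291; 0.1291 0.7100]  H_jac=[-0.6637 -0.7480]  S=[1.3025]  K=[-0.4525; -0.4735]  nu=[-0.6635]  x^+=[-1.3945, -1.5958]  P^+=[0.4758 -0.1500; -0.1500 0.4179]
step 2: x^-=[-1.6658, -1.5958]  P^-=[0.5769 -0.0609; -0.0609 0.5979]  H_jac=[-0.7221 -0.6918]  S=[0.9761]  K=[-0.3836; -0.3787]  nu=[-3.2369]  x^+=[-0.4241, -0.3700]  P^+=[0.4333 -0.2027; -0.2027 0.4580]

x_post = [-0.4241, -0.3700]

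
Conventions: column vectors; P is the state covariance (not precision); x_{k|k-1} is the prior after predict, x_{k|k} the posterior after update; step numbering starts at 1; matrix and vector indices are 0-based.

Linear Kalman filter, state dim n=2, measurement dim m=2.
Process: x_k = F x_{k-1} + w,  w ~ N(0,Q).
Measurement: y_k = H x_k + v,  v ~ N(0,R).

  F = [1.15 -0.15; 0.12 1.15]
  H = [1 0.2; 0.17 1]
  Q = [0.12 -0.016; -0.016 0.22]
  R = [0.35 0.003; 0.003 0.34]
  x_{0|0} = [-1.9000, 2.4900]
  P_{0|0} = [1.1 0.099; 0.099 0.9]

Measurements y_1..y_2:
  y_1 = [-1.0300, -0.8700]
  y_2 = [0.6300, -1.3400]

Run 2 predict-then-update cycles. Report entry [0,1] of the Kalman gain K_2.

step 1: x^-=[-2.5585, 2.6355]  P^-=[1.5608 0.1097; 0.1097 1.4534]  S=[2.0129 0.6725; 0.6725 1.8758]  K=[0.8174 -0.0931; -0.0719 0.8105]  nu=[1.0014, -3.0706]  x^+=[-1.4540, 0.0748]  P^+=[0.3019 -0.0805; -0.0805 0.2891]
step 2: x^-=[-1.6833, -0.0885]  P^-=[0.5536 -0.1292; -0.1292 0.5844]  S=[0.8753 0.0803; 0.0803 0.8964]  K=[0.6116 -0.0940; -0.0723 0.6339]  nu=[2.3310, -0.9654]  x^+=[-0.1670, -0.8690]  P^+=[0.2275 -0.0688; -0.0688 0.2270]

K[0,1] = -0.0940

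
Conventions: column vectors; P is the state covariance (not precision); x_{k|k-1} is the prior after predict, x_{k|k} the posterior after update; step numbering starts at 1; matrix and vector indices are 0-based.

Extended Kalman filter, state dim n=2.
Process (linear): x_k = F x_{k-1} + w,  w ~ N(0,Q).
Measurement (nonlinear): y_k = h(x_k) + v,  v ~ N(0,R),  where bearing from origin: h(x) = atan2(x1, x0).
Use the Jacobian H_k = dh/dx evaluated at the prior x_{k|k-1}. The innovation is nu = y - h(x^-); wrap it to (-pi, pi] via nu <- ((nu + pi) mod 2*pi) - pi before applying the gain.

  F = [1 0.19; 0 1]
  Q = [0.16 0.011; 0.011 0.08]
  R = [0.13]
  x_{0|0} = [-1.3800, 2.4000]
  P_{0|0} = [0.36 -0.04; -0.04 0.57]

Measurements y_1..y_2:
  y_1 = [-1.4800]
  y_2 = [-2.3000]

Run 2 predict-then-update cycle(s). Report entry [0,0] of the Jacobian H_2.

step 1: x^-=[-0.9240, 2.4000]  P^-=[0.5254 0.0793; 0.0793 0.6500]  H_jac=[-0.3629 -0.1397]  S=[0.2199]  K=[-0.9173; -0.5438]  nu=[2.8649]  x^+=[-3.5520, 0.8421]  P^+=[0.3403 -0.0304; -0.0304 0.5850]
step 2: x^-=[-3.3920, 0.8421]  P^-=[0.5099 0.0917; 0.0917 0.6650]  H_jac=[-0.0689 -0.2777]  S=[0.1872]  K=[-0.3238; -1.0201]  nu=[1.0849]  x^+=[-3.7434, -0.2647]  P^+=[0.4903 0.0299; 0.0299 0.4701]

H_jac[0,0] = -0.0689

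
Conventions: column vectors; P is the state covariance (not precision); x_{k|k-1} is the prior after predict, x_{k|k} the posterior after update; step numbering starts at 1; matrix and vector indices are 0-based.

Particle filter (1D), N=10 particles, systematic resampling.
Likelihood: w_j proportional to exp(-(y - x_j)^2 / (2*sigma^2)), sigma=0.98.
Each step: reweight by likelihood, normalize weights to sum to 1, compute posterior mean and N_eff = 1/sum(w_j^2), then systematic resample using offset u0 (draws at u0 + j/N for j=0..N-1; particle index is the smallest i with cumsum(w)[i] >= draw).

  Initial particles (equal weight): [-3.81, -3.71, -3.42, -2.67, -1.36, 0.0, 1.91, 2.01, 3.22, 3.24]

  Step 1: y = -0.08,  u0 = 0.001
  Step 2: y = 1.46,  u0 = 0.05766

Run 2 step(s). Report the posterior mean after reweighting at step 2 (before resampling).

step 1: w=[0.0004, 0.0006, 0.0018, 0.0180, 0.2514, 0.5881, 0.0751, 0.0607, 0.0020, 0.0019]  mean=-0.1217  Neff=2.3883  idx=[1, 4, 4, 5, 5, 5, 5, 5, 5, 6]
step 2: w=[0.0000, 0.0055, 0.0055, 0.1133, 0.1133, 0.1133, 0.1133, 0.1133, 0.1133, 0.3093]  mean=0.5759  Neff=5.7892  idx=[3, 4, 5, 6, 6, 7, 8, 9, 9, 9]

post_mean = 0.5759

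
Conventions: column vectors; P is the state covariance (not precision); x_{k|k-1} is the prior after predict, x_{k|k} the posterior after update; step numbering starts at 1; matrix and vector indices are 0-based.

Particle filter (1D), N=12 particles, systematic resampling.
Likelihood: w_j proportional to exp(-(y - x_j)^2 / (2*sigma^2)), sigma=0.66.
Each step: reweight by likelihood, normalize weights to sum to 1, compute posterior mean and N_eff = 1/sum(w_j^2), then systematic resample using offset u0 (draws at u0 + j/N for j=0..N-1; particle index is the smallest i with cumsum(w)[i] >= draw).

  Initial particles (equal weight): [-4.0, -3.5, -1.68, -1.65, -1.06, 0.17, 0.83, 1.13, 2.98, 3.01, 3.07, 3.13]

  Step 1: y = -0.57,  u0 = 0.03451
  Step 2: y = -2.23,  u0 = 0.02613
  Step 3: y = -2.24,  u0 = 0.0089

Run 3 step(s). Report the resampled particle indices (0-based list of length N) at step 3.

step 1: w=[0.0000, 0.0000, 0.1253, 0.1352, 0.3914, 0.2750, 0.0544, 0.0187, 0.0000, 0.0000, 0.0000, 0.0000]  mean=-0.7356  Neff=3.7578  idx=[2, 2, 3, 4, 4, 4, 4, 4, 5, 5, 5, 6]
step 2: w=[0.2253, 0.2253, 0.2167, 0.0663, 0.0663, 0.0663, 0.0663, 0.0663, 0.0004, 0.0004, 0.0004, 0.0000]  mean=-1.4657  Neff=5.8657  idx=[0, 0, 0, 1, 1, 1, 2, 2, 3, 4, 5, 7]
step 3: w=[0.1101, 0.1101, 0.1101, 0.1101, 0.1101, 0.1101, 0.1058, 0.1058, 0.0319, 0.0319, 0.0319, 0.0319]  mean=-1.5945  Neff=10.0784  idx=[0, 0, 1, 2, 3, 3, 4, 5, 6, 6, 7, 9]

resampled_idx = [0, 0, 1, 2, 3, 3, 4, 5, 6, 6, 7, 9]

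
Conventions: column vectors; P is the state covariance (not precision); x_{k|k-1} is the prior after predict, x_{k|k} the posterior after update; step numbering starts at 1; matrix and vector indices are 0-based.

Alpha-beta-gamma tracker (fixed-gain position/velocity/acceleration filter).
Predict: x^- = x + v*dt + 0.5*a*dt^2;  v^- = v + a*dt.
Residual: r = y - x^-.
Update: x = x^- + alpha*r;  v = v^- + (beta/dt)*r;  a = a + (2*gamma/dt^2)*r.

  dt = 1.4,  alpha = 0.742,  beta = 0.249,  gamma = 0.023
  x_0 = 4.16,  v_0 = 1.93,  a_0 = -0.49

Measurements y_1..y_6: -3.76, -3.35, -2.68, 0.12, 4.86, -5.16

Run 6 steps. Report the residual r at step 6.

resid = -6.2992

step 1: x_pred=6.3818  r=-10.1418  x^+=-1.1434  v^+=-0.5598  a^+=-0.7280
step 2: x_pred=-2.6406  r=-0.7094  x^+=-3.1670  v^+=-1.7052  a^+=-0.7447
step 3: x_pred=-6.2840  r=3.6040  x^+=-3.6098  v^+=-2.1067  a^+=-0.6601
step 4: x_pred=-7.2062  r=7.3262  x^+=-1.7701  v^+=-1.7278  a^+=-0.4881
step 5: x_pred=-4.6675  r=9.5275  x^+=2.4019  v^+=-0.7167  a^+=-0.2645
step 6: x_pred=1.1392  r=-6.2992  x^+=-3.5348  v^+=-2.2074  a^+=-0.4124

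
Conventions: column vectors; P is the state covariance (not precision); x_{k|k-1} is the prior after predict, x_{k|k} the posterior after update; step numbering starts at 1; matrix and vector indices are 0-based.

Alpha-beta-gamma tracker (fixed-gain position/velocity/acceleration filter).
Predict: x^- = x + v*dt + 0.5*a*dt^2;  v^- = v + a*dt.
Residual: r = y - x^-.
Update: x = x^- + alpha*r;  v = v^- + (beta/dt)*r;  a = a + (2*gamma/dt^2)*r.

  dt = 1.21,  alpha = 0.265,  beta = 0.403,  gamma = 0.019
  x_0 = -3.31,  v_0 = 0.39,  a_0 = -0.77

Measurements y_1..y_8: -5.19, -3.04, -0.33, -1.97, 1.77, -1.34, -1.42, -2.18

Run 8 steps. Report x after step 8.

step 1: x_pred=-3.4018  r=-1.7882  x^+=-3.8757  v^+=-1.1373  a^+=-0.8164
step 2: x_pred=-5.8494  r=2.8094  x^+=-5.1049  v^+=-1.1894  a^+=-0.7435
step 3: x_pred=-7.0884  r=6.7584  x^+=-5.2974  v^+=0.1619  a^+=-0.5681
step 4: x_pred=-5.5174  r=3.5474  x^+=-4.5774  v^+=0.6560  a^+=-0.4760
step 5: x_pred=-4.1321  r=5.9021  x^+=-2.5680  v^+=2.0458  a^+=-0.3228
step 6: x_pred=-0.3290  r=-1.0110  x^+=-0.5969  v^+=1.3184  a^+=-0.3491
step 7: x_pred=0.7428  r=-2.1628  x^+=0.1697  v^+=0.1757  a^+=-0.4052
step 8: x_pred=0.0856  r=-2.2656  x^+=-0.5148  v^+=-1.0692  a^+=-0.4640

x_post = -0.5148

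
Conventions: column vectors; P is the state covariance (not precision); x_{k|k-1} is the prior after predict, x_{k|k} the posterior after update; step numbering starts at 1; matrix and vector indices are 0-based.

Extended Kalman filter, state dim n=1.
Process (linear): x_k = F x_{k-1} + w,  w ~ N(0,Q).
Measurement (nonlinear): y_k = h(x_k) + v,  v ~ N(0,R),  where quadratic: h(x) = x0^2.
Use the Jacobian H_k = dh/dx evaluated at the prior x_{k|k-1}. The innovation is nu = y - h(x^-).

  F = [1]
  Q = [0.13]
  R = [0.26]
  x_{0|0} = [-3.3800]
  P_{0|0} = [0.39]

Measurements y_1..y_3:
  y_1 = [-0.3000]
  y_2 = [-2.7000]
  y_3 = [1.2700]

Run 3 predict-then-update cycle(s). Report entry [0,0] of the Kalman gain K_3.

K[0,0] = -0.2620

step 1: x^-=[-3.3800]  P^-=[0.5200]  H_jac=[-6.7600]  S=[24.0228]  K=[-0.1463]  nu=[-11.7244]  x^+=[-1.6644]  P^+=[0.0056]
step 2: x^-=[-1.6644]  P^-=[0.1356]  H_jac=[-3.3288]  S=[1.7629]  K=[-0.2561]  nu=[-5.4702]  x^+=[-0.2635]  P^+=[0.0200]
step 3: x^-=[-0.2635]  P^-=[0.1500]  H_jac=[-0.5269]  S=[0.3016]  K=[-0.2620]  nu=[1.2006]  x^+=[-0.5780]  P^+=[0.1293]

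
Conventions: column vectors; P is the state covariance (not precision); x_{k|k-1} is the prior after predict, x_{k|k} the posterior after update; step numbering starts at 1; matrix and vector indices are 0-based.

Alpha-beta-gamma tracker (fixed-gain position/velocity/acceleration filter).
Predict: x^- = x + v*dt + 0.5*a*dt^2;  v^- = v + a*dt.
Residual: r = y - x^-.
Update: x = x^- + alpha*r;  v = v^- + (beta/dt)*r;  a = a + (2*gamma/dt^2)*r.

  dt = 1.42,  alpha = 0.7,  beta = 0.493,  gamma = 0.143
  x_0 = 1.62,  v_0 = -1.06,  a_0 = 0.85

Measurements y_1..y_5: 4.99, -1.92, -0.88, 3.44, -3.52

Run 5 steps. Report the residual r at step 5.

step 1: x_pred=0.9718  r=4.0182  x^+=3.7845  v^+=1.5421  a^+=1.4199
step 2: x_pred=7.4058  r=-9.3258  x^+=0.8778  v^+=0.3206  a^+=0.0972
step 3: x_pred=1.4310  r=-2.3110  x^+=-0.1867  v^+=-0.3437  a^+=-0.2306
step 4: x_pred=-0.9073  r=4.3473  x^+=2.1358  v^+=0.8381  a^+=0.3860
step 5: x_pred=3.7151  r=-7.2351  x^+=-1.3495  v^+=-1.1257  a^+=-0.6402

resid = -7.2351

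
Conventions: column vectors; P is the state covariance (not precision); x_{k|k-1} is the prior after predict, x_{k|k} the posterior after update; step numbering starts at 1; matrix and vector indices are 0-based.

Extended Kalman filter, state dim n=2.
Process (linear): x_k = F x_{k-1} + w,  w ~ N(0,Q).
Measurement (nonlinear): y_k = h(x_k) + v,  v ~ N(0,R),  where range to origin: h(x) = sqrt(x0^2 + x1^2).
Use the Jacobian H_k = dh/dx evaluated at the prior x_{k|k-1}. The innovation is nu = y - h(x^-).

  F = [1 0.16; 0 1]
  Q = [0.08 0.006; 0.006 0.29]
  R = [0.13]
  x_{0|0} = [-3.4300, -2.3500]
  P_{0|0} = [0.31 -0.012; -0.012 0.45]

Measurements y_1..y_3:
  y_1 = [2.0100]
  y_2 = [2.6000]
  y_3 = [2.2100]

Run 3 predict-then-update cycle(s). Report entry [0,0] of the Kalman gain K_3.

step 1: x^-=[-3.8060, -2.3500]  P^-=[0.3977 0.0660; 0.0660 0.7400]  H_jac=[-0.8509 -0.5254]  S=[0.6812]  K=[-0.5477; -0.6532]  nu=[-2.4630]  x^+=[-2.4571, -0.7412]  P^+=[0.1934 -0.1777; -0.1777 0.4494]
step 2: x^-=[-2.5757, -0.7412]  P^-=[0.2280 -0.0998; -0.0998 0.7394]  H_jac=[-0.9610 -0.2765]  S=[0.3441]  K=[-0.5566; -0.3156]  nu=[-0.0802]  x^+=[-2.5310, -0.7159]  P^+=[0.1214 -0.1602; -0.1602 0.7051]
step 3: x^-=[-2.6456, -0.7159]  P^-=[0.1682 -0.0414; -0.0414 0.9951]  H_jac=[-0.9653 -0.2612]  S=[0.3337]  K=[-0.4541; -0.6591]  nu=[-0.5307]  x^+=[-2.4046, -0.3661]  P^+=[0.0994 -0.1413; -0.1413 0.8501]

K[0,0] = -0.4541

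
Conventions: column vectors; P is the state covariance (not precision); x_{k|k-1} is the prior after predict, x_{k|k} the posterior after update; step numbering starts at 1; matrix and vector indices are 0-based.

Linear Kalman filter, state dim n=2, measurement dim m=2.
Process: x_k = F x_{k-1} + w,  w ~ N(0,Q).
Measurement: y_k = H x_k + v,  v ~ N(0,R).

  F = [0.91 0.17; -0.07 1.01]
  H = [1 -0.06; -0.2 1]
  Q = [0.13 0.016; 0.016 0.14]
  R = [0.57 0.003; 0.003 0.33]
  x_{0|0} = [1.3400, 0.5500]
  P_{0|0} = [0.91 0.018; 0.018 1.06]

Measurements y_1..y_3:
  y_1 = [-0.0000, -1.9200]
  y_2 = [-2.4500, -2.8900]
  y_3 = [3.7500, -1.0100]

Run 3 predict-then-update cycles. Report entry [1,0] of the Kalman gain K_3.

step 1: x^-=[1.3129, 0.4617]  P^-=[0.9198 0.1564; 0.1564 1.2232]  S=[1.4754 -0.0961; -0.0961 1.5275]  K=[0.6184 0.0208; 0.1075 0.7871]  nu=[-1.2852, -2.1191]  x^+=[0.4740, -1.3444]  P^+=[0.3574 0.0802; 0.0802 0.2761]
step 2: x^-=[0.2027, -1.3911]  P^-=[0.4587 0.1134; 0.1134 0.4121]  S=[1.0166 0.0013; 0.0013 0.7151]  K=[0.4445 0.0295; 0.0865 0.5444]  nu=[-2.7362, -1.4584]  x^+=[-1.0565, -2.4218]  P^+=[0.2572 0.0625; 0.0625 0.1924]
step 3: x^-=[-1.3731, -2.3721]  P^-=[0.3679 0.0894; 0.0894 0.3287]  S=[0.9284 0.0001; 0.0001 0.6377]  K=[0.3905 0.0247; 0.0749 0.4874]  nu=[4.9808, 1.0874]  x^+=[0.5987, -1.4687]  P^+=[0.2259 0.0545; 0.0545 0.1720]

K[1,0] = 0.0749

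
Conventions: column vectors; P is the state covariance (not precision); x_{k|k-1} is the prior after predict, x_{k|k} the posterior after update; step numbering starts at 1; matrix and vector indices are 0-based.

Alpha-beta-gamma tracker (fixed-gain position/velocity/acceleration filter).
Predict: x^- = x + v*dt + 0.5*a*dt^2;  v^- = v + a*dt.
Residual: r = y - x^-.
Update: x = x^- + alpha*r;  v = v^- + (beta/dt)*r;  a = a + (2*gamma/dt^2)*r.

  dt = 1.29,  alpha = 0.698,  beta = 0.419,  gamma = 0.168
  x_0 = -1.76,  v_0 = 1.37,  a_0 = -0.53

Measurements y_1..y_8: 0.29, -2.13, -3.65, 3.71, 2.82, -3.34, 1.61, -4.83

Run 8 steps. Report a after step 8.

step 1: x_pred=-0.4337  r=0.7237  x^+=0.0714  v^+=0.9214  a^+=-0.3839
step 2: x_pred=0.9406  r=-3.0706  x^+=-1.2027  v^+=-0.5712  a^+=-1.0039
step 3: x_pred=-2.7748  r=-0.8752  x^+=-3.3857  v^+=-2.1505  a^+=-1.1806
step 4: x_pred=-7.1421  r=10.8521  x^+=0.4327  v^+=-0.1486  a^+=1.0106
step 5: x_pred=1.0818  r=1.7382  x^+=2.2951  v^+=1.7196  a^+=1.3615
step 6: x_pred=5.6462  r=-8.9862  x^+=-0.6262  v^+=0.5572  a^+=-0.4529
step 7: x_pred=-0.2842  r=1.8942  x^+=1.0380  v^+=0.5882  a^+=-0.0704
step 8: x_pred=1.7381  r=-6.5681  x^+=-2.8464  v^+=-1.6360  a^+=-1.3966

a_post = -1.3966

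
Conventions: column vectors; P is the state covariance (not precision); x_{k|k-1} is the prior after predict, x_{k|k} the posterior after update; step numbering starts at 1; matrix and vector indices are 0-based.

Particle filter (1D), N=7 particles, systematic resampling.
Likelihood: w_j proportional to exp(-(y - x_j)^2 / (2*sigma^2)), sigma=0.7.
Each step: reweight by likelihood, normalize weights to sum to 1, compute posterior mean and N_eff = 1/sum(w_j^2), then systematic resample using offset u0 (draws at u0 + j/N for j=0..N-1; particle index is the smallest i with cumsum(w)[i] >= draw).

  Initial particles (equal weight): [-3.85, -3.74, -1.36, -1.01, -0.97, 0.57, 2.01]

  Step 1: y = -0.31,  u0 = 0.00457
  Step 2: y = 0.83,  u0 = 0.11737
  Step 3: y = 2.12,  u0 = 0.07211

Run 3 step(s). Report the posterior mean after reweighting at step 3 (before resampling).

post_mean = 0.5698

step 1: w=[0.0000, 0.0000, 0.1599, 0.2988, 0.3158, 0.2235, 0.0020]  mean=-0.6941  Neff=3.7805  idx=[2, 2, 3, 3, 4, 4, 5]
step 2: w=[0.0069, 0.0069, 0.0291, 0.0291, 0.0338, 0.0338, 0.8604]  mean=0.3472  Neff=1.3436  idx=[5, 6, 6, 6, 6, 6, 6]
step 3: w=[0.0001, 0.1666, 0.1666, 0.1666, 0.1666, 0.1666, 0.1666]  mean=0.5698  Neff=6.0014  idx=[1, 2, 3, 4, 4, 5, 6]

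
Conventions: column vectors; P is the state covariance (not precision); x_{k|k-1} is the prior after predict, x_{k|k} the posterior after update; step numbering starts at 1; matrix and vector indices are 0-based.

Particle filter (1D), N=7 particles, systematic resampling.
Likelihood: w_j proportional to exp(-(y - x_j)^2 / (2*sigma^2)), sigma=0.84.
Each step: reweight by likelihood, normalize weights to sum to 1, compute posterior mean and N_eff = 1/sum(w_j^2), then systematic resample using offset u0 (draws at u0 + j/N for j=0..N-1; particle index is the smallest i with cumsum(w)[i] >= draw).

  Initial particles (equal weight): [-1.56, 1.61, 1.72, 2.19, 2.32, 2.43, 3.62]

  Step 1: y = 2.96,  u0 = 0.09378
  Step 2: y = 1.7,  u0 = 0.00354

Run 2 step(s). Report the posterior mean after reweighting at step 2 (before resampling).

step 1: w=[0.0000, 0.0770, 0.0942, 0.1840, 0.2095, 0.2295, 0.2057]  mean=2.4776  Neff=5.3312  idx=[2, 3, 4, 4, 5, 6, 6]
step 2: w=[0.2381, 0.2009, 0.1814, 0.1814, 0.1633, 0.0175, 0.0175]  mean=2.2144  Neff=5.2597  idx=[0, 0, 1, 1, 2, 3, 4]

post_mean = 2.2144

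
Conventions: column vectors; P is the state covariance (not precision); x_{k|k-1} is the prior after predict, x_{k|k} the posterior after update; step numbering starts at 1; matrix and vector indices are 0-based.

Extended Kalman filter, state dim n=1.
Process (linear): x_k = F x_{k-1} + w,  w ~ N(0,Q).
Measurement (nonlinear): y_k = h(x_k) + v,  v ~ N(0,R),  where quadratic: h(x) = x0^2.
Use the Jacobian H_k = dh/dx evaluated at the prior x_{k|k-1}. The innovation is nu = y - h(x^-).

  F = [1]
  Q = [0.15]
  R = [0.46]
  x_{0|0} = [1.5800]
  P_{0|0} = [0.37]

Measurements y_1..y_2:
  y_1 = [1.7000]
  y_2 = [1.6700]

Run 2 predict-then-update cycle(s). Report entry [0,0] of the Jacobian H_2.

step 1: x^-=[1.5800]  P^-=[0.5200]  H_jac=[3.1600]  S=[5.6525]  K=[0.2907]  nu=[-0.7964]  x^+=[1.3485]  P^+=[0.0423]
step 2: x^-=[1.3485]  P^-=[0.1923]  H_jac=[2.6970]  S=[1.8588]  K=[0.2790]  nu=[-0.1484]  x^+=[1.3071]  P^+=[0.0476]

H_jac[0,0] = 2.6970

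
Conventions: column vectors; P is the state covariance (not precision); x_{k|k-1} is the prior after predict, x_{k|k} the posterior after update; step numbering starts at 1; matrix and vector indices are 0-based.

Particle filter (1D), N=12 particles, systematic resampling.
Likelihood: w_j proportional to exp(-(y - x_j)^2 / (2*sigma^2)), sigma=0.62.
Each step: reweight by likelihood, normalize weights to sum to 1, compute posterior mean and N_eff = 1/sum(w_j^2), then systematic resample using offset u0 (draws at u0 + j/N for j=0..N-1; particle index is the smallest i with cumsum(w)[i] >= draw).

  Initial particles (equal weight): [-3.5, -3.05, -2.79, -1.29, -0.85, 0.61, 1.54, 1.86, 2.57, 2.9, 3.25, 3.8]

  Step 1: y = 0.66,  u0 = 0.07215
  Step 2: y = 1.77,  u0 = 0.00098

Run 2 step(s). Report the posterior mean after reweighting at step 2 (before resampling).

step 1: w=[0.0000, 0.0000, 0.0000, 0.0045, 0.0325, 0.6290, 0.2305, 0.0970, 0.0055, 0.0009, 0.0001, 0.0000]  mean=0.9027  Neff=2.1771  idx=[5, 5, 5, 5, 5, 5, 5, 5, 6, 6, 7, 7]
step 2: w=[0.0332, 0.0332, 0.0332, 0.0332, 0.0332, 0.0332, 0.0332, 0.0332, 0.1783, 0.1783, 0.1890, 0.1890]  mean=1.4141  Neff=6.9534  idx=[0, 2, 5, 7, 8, 8, 9, 9, 10, 10, 11, 11]

post_mean = 1.4141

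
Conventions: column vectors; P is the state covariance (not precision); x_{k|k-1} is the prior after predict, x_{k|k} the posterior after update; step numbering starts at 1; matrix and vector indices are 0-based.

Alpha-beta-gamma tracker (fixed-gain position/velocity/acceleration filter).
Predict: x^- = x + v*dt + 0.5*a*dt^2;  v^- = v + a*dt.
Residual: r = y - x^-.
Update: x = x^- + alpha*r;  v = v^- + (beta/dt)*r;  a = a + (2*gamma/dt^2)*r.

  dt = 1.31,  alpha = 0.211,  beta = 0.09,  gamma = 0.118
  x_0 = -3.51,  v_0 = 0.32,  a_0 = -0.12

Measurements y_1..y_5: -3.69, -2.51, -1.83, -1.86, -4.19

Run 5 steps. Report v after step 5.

v_post = 0.3846

step 1: x_pred=-3.1938  r=-0.4962  x^+=-3.2985  v^+=0.1287  a^+=-0.1882
step 2: x_pred=-3.2914  r=0.7814  x^+=-3.1265  v^+=-0.0642  a^+=-0.0808
step 3: x_pred=-3.2799  r=1.4499  x^+=-2.9740  v^+=-0.0704  a^+=0.1186
step 4: x_pred=-2.9645  r=1.1045  x^+=-2.7314  v^+=0.1608  a^+=0.2705
step 5: x_pred=-2.2886  r=-1.9014  x^+=-2.6898  v^+=0.3846  a^+=0.0090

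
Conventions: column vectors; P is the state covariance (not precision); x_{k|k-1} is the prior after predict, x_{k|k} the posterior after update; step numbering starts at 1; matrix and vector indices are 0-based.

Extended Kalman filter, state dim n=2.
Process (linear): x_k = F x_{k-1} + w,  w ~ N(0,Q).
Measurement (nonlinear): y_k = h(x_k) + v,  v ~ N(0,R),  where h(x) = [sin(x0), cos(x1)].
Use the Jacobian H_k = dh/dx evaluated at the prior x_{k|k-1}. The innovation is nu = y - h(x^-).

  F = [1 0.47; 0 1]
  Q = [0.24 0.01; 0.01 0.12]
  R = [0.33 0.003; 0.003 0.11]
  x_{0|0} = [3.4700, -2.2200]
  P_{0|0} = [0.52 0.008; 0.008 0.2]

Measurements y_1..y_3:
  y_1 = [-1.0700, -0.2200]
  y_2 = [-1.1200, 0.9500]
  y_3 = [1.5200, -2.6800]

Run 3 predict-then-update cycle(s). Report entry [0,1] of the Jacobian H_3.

H_jac[0,1] = 0.0000

step 1: x^-=[2.4266, -2.2200]  P^-=[0.8117 0.1120; 0.1120 0.3200]  H_jac=[-0.7551 0.0000; 0.0000 0.7966]  S=[0.7928 -0.0644; -0.0644 0.3130]  K=[-0.7627 0.1282; -0.0413 0.8058]  nu=[-1.7256, 0.3846]  x^+=[3.7920, -1.8389]  P^+=[0.3328 0.0148; 0.0148 0.1111]
step 2: x^-=[2.9277, -1.8389]  P^-=[0.6113 0.0771; 0.0771 0.2311]  H_jac=[-0.9772 0.0000; 0.0000 0.9643]  S=[0.9137 -0.0696; -0.0696 0.3249]  K=[-0.6469 0.0901; -0.0307 0.6794]  nu=[-1.3323, 1.2150]  x^+=[3.8990, -0.9727]  P^+=[0.2182 0.0083; 0.0083 0.0774]
step 3: x^-=[3.4418, -0.9727]  P^-=[0.4830 0.0546; 0.0546 0.1974]  H_jac=[-0.9553 0.0000; 0.0000 0.8264]  S=[0.7708 -0.0401; -0.0401 0.2448]  K=[-0.5941 0.0871; -0.0333 0.6609]  nu=[1.8157, -3.2431]  x^+=[2.0807, -3.1765]  P^+=[0.2050 0.0094; 0.0094 0.0878]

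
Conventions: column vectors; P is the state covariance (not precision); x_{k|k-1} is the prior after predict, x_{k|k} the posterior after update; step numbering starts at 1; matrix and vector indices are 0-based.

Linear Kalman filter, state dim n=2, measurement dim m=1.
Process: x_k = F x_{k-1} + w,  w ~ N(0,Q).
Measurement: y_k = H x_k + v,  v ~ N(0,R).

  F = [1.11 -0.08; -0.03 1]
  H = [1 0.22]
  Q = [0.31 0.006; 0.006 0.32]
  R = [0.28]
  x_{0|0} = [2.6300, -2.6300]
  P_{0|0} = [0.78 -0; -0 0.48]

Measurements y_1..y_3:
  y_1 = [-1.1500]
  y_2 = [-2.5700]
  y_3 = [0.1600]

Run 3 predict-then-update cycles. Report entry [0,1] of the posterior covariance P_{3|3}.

P_post[0,1] = -0.3337

step 1: x^-=[3.1297, -2.7089]  P^-=[1.2741 -0.0584; -0.0584 0.8007]  S=[1.5672]  K=[0.8048; 0.0752]  nu=[-3.6837]  x^+=[0.1650, -2.9857]  P^+=[0.2590 -0.1532; -0.1532 0.7919]
step 2: x^-=[0.4220, -2.9907]  P^-=[0.6614 -0.2364; -0.2364 1.1213]  S=[0.8917]  K=[0.6834; 0.0116]  nu=[-2.3341]  x^+=[-1.1732, -3.0177]  P^+=[0.2449 -0.2434; -0.2434 1.1212]
step 3: x^-=[-1.0608, -2.9825]  P^-=[0.6622 -0.3626; -0.3626 1.4560]  S=[0.8531]  K=[0.6827; -0.0496]  nu=[1.8770]  x^+=[0.2206, -3.0756]  P^+=[0.2646 -0.3337; -0.3337 1.4539]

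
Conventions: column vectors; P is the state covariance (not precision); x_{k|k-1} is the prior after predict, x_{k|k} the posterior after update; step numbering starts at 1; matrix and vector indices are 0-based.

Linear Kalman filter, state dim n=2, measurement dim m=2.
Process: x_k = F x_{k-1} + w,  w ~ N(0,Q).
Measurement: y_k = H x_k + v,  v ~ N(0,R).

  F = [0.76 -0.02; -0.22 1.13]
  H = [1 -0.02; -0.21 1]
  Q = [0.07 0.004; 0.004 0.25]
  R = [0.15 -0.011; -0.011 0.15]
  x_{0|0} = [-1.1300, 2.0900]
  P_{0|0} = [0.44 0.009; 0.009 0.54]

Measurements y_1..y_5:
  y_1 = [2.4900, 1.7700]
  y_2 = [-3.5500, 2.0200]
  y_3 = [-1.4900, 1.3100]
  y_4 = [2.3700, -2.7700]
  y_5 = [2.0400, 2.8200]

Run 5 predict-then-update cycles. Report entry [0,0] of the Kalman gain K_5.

step 1: x^-=[-0.9006, 2.6103]  P^-=[0.3241 -0.0740; -0.0740 0.9563]  S=[0.4774 -0.1725; -0.1725 1.1517]  K=[0.6738 -0.0224; 0.1161 0.8612]  nu=[3.4428, -1.0294]  x^+=[1.4423, 2.1235]  P^+=[0.1015 0.0105; 0.0105 0.1301]
step 2: x^-=[1.0537, 2.0822]  P^-=[0.1284 -0.0068; -0.0068 0.4158]  S=[0.2788 -0.0531; -0.0531 0.5743]  K=[0.4578 -0.0165; 0.0856 0.7344]  nu=[-4.5620, 0.1591]  x^+=[-1.0374, 1.8083]  P^+=[0.0690 0.0070; 0.0070 0.1107]
step 3: x^-=[-0.8246, 2.2716]  P^-=[0.1097 -0.0040; -0.0040 0.3912]  S=[0.2600 -0.0459; -0.0459 0.5477]  K=[0.4197 -0.0142; 0.0820 0.7226]  nu=[-0.6200, -1.1348]  x^+=[-1.0686, 1.4007]  P^+=[0.0632 0.0065; 0.0065 0.1089]
step 4: x^-=[-0.8402, 1.8179]  P^-=[0.1064 -0.0034; -0.0034 0.3888]  S=[0.2567 -0.0445; -0.0445 0.5449]  K=[0.4124 -0.0135; 0.0816 0.7215]  nu=[3.2465, -4.7644]  x^+=[0.5630, -1.3545]  P^+=[0.0621 0.0065; 0.0065 0.1087]
step 5: x^-=[0.4550, -1.6545]  P^-=[0.1057 -0.0032; -0.0032 0.3886]  S=[0.2560 -0.0442; -0.0442 0.5446]  K=[0.4109 -0.0134; 0.0816 0.7214]  nu=[1.5519, 4.5700]  x^+=[1.0317, 1.7689]  P^+=[0.0619 0.0065; 0.0065 0.1087]

K[0,0] = 0.4109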